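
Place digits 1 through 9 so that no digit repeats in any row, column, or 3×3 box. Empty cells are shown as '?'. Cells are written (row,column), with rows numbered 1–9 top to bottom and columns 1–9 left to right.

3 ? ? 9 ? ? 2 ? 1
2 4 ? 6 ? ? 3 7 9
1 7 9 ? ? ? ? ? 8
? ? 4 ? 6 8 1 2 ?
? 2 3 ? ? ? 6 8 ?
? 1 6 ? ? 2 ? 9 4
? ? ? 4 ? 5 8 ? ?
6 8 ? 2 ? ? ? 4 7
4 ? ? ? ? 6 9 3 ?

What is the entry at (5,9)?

5

(2,6) = 1: row 2 has {2,3,4,6,7,9}; col 6 has {2,5,6,8}; box has {6,9} → only 1 remains.
(5,9) = 5: row 5 has {2,3,6,8}; col 9 has {1,4,7,8,9}; box has {1,2,4,6,8,9} → only 5 remains.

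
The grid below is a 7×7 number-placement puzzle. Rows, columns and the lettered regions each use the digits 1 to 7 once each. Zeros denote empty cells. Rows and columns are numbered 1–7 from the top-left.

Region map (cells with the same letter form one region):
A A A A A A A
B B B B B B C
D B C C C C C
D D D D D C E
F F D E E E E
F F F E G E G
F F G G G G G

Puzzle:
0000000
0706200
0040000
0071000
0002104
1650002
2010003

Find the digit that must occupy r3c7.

5

r2c3 = 3: row 2 has {2,6,7}; col 3 has {1,4,5,7}; region has {2,6,7} → only 3 remains.
r5c2 = 3: row 5 has {1,2,4}; col 2 has {6,7}; region has {1,2,5,6} → only 3 remains.
r5c3 = 6: row 5 has {1,2,3,4}; col 3 has {1,3,4,5,7}; region has {1,7} → only 6 remains.
r7c2 = 4: row 7 has {1,2,3}; col 2 has {3,6,7}; region has {1,2,3,5,6} → only 4 remains.
r1c3 = 2: row 1 has {}; col 3 has {1,3,4,5,6,7}; region has {} → only 2 remains.
r5c1 = 7: row 5 has {1,2,3,4,6}; col 1 has {1,2}; region has {1,2,3,4,5,6} → only 7 remains.
r5c6 = 5: row 5 has {1,2,3,4,6,7}; col 6 has {}; region has {1,2,4} → only 5 remains.
r4c7 = 6: row 4 has {1,7}; col 7 has {2,3,4}; region has {1,2,4,5} → only 6 remains.
r3c6 = 2: in row 3, 2 can only go here (every other open cell in that row sees a 2).
r4c6 = 3: row 4 has {1,6,7}; col 6 has {2,5}; region has {2,4} → only 3 remains.
r6c6 = 7: row 6 has {1,2,5,6}; col 6 has {2,3,5}; region has {1,2,4,5,6} → only 7 remains.
r7c6 = 6: row 7 has {1,2,3,4}; col 6 has {2,3,5,7}; region has {1,2,3} → only 6 remains.
r6c4 = 3: row 6 has {1,2,5,6,7}; col 4 has {1,2,6}; region has {1,2,4,5,6,7} → only 3 remains.
r6c5 = 4: row 6 has {1,2,3,5,6,7}; col 5 has {1,2}; region has {1,2,3,6} → only 4 remains.
r4c5 = 5: row 4 has {1,3,6,7}; col 5 has {1,2,4}; region has {1,6,7} → only 5 remains.
r7c5 = 7: row 7 has {1,2,3,4,6}; col 5 has {1,2,4,5}; region has {1,2,3,4,6} → only 7 remains.
r3c1 = 3: row 3 has {2,4}; col 1 has {1,2,7}; region has {1,5,6,7} → only 3 remains.
r3c5 = 6: row 3 has {2,3,4}; col 5 has {1,2,4,5,7}; region has {2,3,4} → only 6 remains.
r4c1 = 4: row 4 has {1,3,5,6,7}; col 1 has {1,2,3,7}; region has {1,3,5,6,7} → only 4 remains.
r4c2 = 2: row 4 has {1,3,4,5,6,7}; col 2 has {3,4,6,7}; region has {1,3,4,5,6,7} → only 2 remains.
r7c4 = 5: row 7 has {1,2,3,4,6,7}; col 4 has {1,2,3,6}; region has {1,2,3,4,6,7} → only 5 remains.
r1c5 = 3: row 1 has {2}; col 5 has {1,2,4,5,6,7}; region has {2} → only 3 remains.
r2c1 = 5: row 2 has {2,3,6,7}; col 1 has {1,2,3,4,7}; region has {2,3,6,7} → only 5 remains.
r2c7 = 1: row 2 has {2,3,5,6,7}; col 7 has {2,3,4,6}; region has {2,3,4,6} → only 1 remains.
r3c2 = 1: row 3 has {2,3,4,6}; col 2 has {2,3,4,6,7}; region has {2,3,5,6,7} → only 1 remains.
r3c4 = 7: row 3 has {1,2,3,4,6}; col 4 has {1,2,3,5,6}; region has {1,2,3,4,6} → only 7 remains.
r3c7 = 5: row 3 has {1,2,3,4,6,7}; col 7 has {1,2,3,4,6}; region has {1,2,3,4,6,7} → only 5 remains.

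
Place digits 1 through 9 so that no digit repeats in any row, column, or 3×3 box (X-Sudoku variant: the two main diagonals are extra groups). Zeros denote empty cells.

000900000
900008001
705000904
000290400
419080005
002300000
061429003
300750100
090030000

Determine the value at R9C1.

2

R5C4 = 6 (sole candidate).
R5C6 = 7 (sole candidate).
R7C7 = 7 (sole candidate).
R8C6 = 6 (sole candidate).
R9C6 = 1 (sole candidate).
R9C9 = 6 (sole candidate).
R1C1 = 1 (sole candidate).
R2C4 = 5 (sole candidate).
R3C4 = 1 (sole candidate).
R3C5 = 6 (sole candidate).
R4C6 = 5 (sole candidate).
R6C6 = 4 (sole candidate).
R8C8 = 9 (sole candidate).
R9C1 = 2: row 9 has {1,3,6,9}; col 1 has {1,3,4,7,9}; box has {1,3,6,9}; anti-diagonal has {1,3,5,8,9} → only 2 remains.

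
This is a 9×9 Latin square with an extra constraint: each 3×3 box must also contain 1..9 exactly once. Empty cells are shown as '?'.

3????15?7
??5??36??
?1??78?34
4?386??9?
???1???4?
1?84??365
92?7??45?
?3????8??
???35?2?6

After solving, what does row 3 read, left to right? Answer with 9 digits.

612578934

R3C7 = 9: row 3 has {1,3,4,7,8}; col 7 has {2,3,4,5,6,8}; box has {3,4,5,6,7} → only 9 remains.
R5C7 = 7 (sole candidate).
R7C6 = 6 (sole candidate).
R4C7 = 1 (sole candidate).
R4C9 = 2 (sole candidate).
R5C9 = 8 (sole candidate).
R7C3 = 1 (sole candidate).
R7C5 = 8 (sole candidate).
R7C9 = 3 (sole candidate).
R2C9 = 1 (sole candidate).
R8C9 = 9 (sole candidate).
R8C4 = 2 (sole candidate).
R8C6 = 4 (sole candidate).
R9C6 = 9 (sole candidate).
R2C4 = 9 (sole candidate).
R8C5 = 1 (sole candidate).
R8C8 = 7 (sole candidate).
R9C8 = 1 (sole candidate).
R1C4 = 6 (sole candidate).
R3C4 = 5: row 3 has {1,3,4,7,8,9}; col 4 has {1,2,3,4,6,7,8,9}; box has {1,3,6,7,8,9} → only 5 remains.
R8C3 = 6 (sole candidate).
R3C3 = 2: row 3 has {1,3,4,5,7,8,9}; col 3 has {1,3,5,6,8}; box has {1,3,5} → only 2 remains.
R5C3 = 9 (sole candidate).
R6C2 = 7 (sole candidate).
R6C6 = 2 (sole candidate).
R8C1 = 5 (sole candidate).
R1C3 = 4 (sole candidate).
R1C5 = 2 (sole candidate).
R1C8 = 8 (sole candidate).
R2C2 = 8 (sole candidate).
R2C5 = 4 (sole candidate).
R2C8 = 2 (sole candidate).
R3C1 = 6: row 3 has {1,2,3,4,5,7,8,9}; col 1 has {1,3,4,5,9}; box has {1,2,3,4,5,8} → only 6 remains.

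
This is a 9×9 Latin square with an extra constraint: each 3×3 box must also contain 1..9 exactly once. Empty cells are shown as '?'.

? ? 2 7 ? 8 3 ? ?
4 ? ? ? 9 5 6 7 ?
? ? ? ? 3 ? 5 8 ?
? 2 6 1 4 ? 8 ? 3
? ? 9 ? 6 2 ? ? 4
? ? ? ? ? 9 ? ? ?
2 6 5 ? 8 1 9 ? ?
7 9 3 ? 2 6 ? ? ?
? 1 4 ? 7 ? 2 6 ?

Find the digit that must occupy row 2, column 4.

2

row 1, column 2 = 5: row 1 has {2,3,7,8}; col 2 has {1,2,6,9}; box has {2,4} → only 5 remains.
row 1, column 5 = 1: row 1 has {2,3,5,7,8}; col 5 has {2,3,4,6,7,8,9}; box has {3,5,7,8,9} → only 1 remains.
row 1, column 9 = 9: row 1 has {1,2,3,5,7,8}; col 9 has {3,4}; box has {3,5,6,7,8} → only 9 remains.
row 2, column 4 = 2: row 2 has {4,5,6,7,9}; col 4 has {1,7}; box has {1,3,5,7,8,9} → only 2 remains.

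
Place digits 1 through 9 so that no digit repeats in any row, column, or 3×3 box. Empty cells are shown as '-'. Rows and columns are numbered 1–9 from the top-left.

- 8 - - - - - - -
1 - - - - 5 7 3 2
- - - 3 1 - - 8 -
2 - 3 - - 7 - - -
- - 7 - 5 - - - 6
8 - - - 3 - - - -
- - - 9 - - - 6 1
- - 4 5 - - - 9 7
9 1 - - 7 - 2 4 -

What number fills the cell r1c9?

r5c1 = 4: row 5 has {5,6,7}; col 1 has {1,2,8,9}; box has {2,3,7,8} → only 4 remains.
r5c2 = 9: row 5 has {4,5,6,7}; col 2 has {1,8}; box has {2,3,4,7,8} → only 9 remains.
r1c1 = 3: in row 1, 3 can only go here (every other open cell in that row sees a 3).
r8c1 = 6: row 8 has {4,5,7,9}; col 1 has {1,2,3,4,8,9}; box has {1,4,9} → only 6 remains.
r1c4 = 7: in row 1, 7 can only go here (every other open cell in that row sees a 7).
r5c7 = 3: in row 5, 3 can only go here (every other open cell in that row sees a 3).
r8c7 = 8: row 8 has {4,5,6,7,9}; col 7 has {2,3,7}; box has {1,2,4,6,7,9} → only 8 remains.
r7c7 = 5: row 7 has {1,6,9}; col 7 has {2,3,7,8}; box has {1,2,4,6,7,8,9} → only 5 remains.
r8c5 = 2: row 8 has {4,5,6,7,8,9}; col 5 has {1,3,5,7}; box has {5,7,9} → only 2 remains.
r9c9 = 3: row 9 has {1,2,4,7,9}; col 9 has {1,2,6,7}; box has {1,2,4,5,6,7,8,9} → only 3 remains.
r7c1 = 7: row 7 has {1,5,6,9}; col 1 has {1,2,3,4,6,8,9}; box has {1,4,6,9} → only 7 remains.
r8c2 = 3: row 8 has {2,4,5,6,7,8,9}; col 2 has {1,8,9}; box has {1,4,6,7,9} → only 3 remains.
r8c6 = 1: row 8 has {2,3,4,5,6,7,8,9}; col 6 has {5,7}; box has {2,5,7,9} → only 1 remains.
r3c1 = 5: row 3 has {1,3,8}; col 1 has {1,2,3,4,6,7,8,9}; box has {1,3,8} → only 5 remains.
r7c2 = 2: row 7 has {1,5,6,7,9}; col 2 has {1,3,8,9}; box has {1,3,4,6,7,9} → only 2 remains.
r7c3 = 8: row 7 has {1,2,5,6,7,9}; col 3 has {3,4,7}; box has {1,2,3,4,6,7,9} → only 8 remains.
r7c5 = 4: row 7 has {1,2,5,6,7,8,9}; col 5 has {1,2,3,5,7}; box has {1,2,5,7,9} → only 4 remains.
r7c6 = 3: row 7 has {1,2,4,5,6,7,8,9}; col 6 has {1,5,7}; box has {1,2,4,5,7,9} → only 3 remains.
r9c3 = 5: row 9 has {1,2,3,4,7,9}; col 3 has {3,4,7,8}; box has {1,2,3,4,6,7,8,9} → only 5 remains.
r3c2 = 7: in row 3, 7 can only go here (every other open cell in that row sees a 7).
r6c8 = 7: in row 6, 7 can only go here (every other open cell in that row sees a 7).
r2c2 = 4: in column 2, 4 can only go here (every other open cell in that column sees a 4).
r6c3 = 1: in column 3, 1 can only go here (every other open cell in that column sees a 1).
r5c8 = 2: in column 8, 2 can only go here (every other open cell in that column sees a 2).
r5c6 = 8: row 5 has {2,3,4,5,6,7,9}; col 6 has {1,3,5,7}; box has {3,5,7} → only 8 remains.
r9c6 = 6: row 9 has {1,2,3,4,5,7,9}; col 6 has {1,3,5,7,8}; box has {1,2,3,4,5,7,9} → only 6 remains.
r5c4 = 1: row 5 has {2,3,4,5,6,7,8,9}; col 4 has {3,5,7,9}; box has {3,5,7,8} → only 1 remains.
r9c4 = 8: row 9 has {1,2,3,4,5,6,7,9}; col 4 has {1,3,5,7,9}; box has {1,2,3,4,5,6,7,9} → only 8 remains.
r2c4 = 6: row 2 has {1,2,3,4,5,7}; col 4 has {1,3,5,7,8,9}; box has {1,3,5,7} → only 6 remains.
r4c4 = 4: row 4 has {2,3,7}; col 4 has {1,3,5,6,7,8,9}; box has {1,3,5,7,8} → only 4 remains.
r6c4 = 2: row 6 has {1,3,7,8}; col 4 has {1,3,4,5,6,7,8,9}; box has {1,3,4,5,7,8} → only 2 remains.
r6c6 = 9: row 6 has {1,2,3,7,8}; col 6 has {1,3,5,6,7,8}; box has {1,2,3,4,5,7,8} → only 9 remains.
r6c7 = 4: row 6 has {1,2,3,7,8,9}; col 7 has {2,3,5,7,8}; box has {2,3,6,7} → only 4 remains.
r6c9 = 5: row 6 has {1,2,3,4,7,8,9}; col 9 has {1,2,3,6,7}; box has {2,3,4,6,7} → only 5 remains.
r1c5 = 9: row 1 has {3,7,8}; col 5 has {1,2,3,4,5,7}; box has {1,3,5,6,7} → only 9 remains.
r1c9 = 4: row 1 has {3,7,8,9}; col 9 has {1,2,3,5,6,7}; box has {2,3,7,8} → only 4 remains.

4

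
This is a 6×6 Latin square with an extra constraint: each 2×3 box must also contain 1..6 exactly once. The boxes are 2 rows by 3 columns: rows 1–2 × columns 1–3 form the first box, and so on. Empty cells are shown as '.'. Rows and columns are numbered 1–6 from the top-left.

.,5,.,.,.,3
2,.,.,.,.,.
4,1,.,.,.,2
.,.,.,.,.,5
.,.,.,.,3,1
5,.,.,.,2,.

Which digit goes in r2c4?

r3c5 = 6: row 3 has {1,2,4}; col 5 has {2,3}; box has {2,5} → only 6 remains.
r5c1 = 6: row 5 has {1,3}; col 1 has {2,4,5}; box has {5} → only 6 remains.
r1c1 = 1: row 1 has {3,5}; col 1 has {2,4,5,6}; box has {2,5} → only 1 remains.
r1c5 = 4: row 1 has {1,3,5}; col 5 has {2,3,6}; box has {3} → only 4 remains.
r2c6 = 6: row 2 has {2}; col 6 has {1,2,3,5}; box has {3,4} → only 6 remains.
r3c4 = 3: row 3 has {1,2,4,6}; col 4 has {}; box has {2,5,6} → only 3 remains.
r4c1 = 3: row 4 has {5}; col 1 has {1,2,4,5,6}; box has {1,4} → only 3 remains.
r4c5 = 1: row 4 has {3,5}; col 5 has {2,3,4,6}; box has {2,3,5,6} → only 1 remains.
r6c6 = 4: row 6 has {2,5}; col 6 has {1,2,3,5,6}; box has {1,2,3} → only 4 remains.
r1c3 = 6: row 1 has {1,3,4,5}; col 3 has {}; box has {1,2,5} → only 6 remains.
r1c4 = 2: row 1 has {1,3,4,5,6}; col 4 has {3}; box has {3,4,6} → only 2 remains.
r2c5 = 5: row 2 has {2,6}; col 5 has {1,2,3,4,6}; box has {2,3,4,6} → only 5 remains.
r3c3 = 5: row 3 has {1,2,3,4,6}; col 3 has {6}; box has {1,3,4} → only 5 remains.
r4c3 = 2: row 4 has {1,3,5}; col 3 has {5,6}; box has {1,3,4,5} → only 2 remains.
r4c4 = 4: row 4 has {1,2,3,5}; col 4 has {2,3}; box has {1,2,3,5,6} → only 4 remains.
r5c3 = 4: row 5 has {1,3,6}; col 3 has {2,5,6}; box has {5,6} → only 4 remains.
r5c4 = 5: row 5 has {1,3,4,6}; col 4 has {2,3,4}; box has {1,2,3,4} → only 5 remains.
r6c2 = 3: row 6 has {2,4,5}; col 2 has {1,5}; box has {4,5,6} → only 3 remains.
r6c3 = 1: row 6 has {2,3,4,5}; col 3 has {2,4,5,6}; box has {3,4,5,6} → only 1 remains.
r6c4 = 6: row 6 has {1,2,3,4,5}; col 4 has {2,3,4,5}; box has {1,2,3,4,5} → only 6 remains.
r2c2 = 4: row 2 has {2,5,6}; col 2 has {1,3,5}; box has {1,2,5,6} → only 4 remains.
r2c3 = 3: row 2 has {2,4,5,6}; col 3 has {1,2,4,5,6}; box has {1,2,4,5,6} → only 3 remains.
r2c4 = 1: row 2 has {2,3,4,5,6}; col 4 has {2,3,4,5,6}; box has {2,3,4,5,6} → only 1 remains.

1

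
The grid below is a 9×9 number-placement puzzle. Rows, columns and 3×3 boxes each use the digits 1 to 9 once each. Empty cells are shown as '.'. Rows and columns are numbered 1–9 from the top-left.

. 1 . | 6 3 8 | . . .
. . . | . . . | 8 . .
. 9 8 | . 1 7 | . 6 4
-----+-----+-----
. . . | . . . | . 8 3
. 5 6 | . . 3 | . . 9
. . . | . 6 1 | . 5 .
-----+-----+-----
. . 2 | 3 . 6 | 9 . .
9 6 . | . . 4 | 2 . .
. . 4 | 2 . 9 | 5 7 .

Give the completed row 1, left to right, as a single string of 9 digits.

row 1, column 7 = 7: row 1 has {1,3,6,8}; col 7 has {2,5,8,9}; box has {4,6,8} → only 7 remains.
row 3, column 4 = 5: row 3 has {1,4,6,7,8,9}; col 4 has {2,3,6}; box has {1,3,6,7,8} → only 5 remains.
row 3, column 7 = 3: row 3 has {1,4,5,6,7,8,9}; col 7 has {2,5,7,8,9}; box has {4,6,7,8} → only 3 remains.
row 6, column 7 = 4: row 6 has {1,5,6}; col 7 has {2,3,5,7,8,9}; box has {3,5,8,9} → only 4 remains.
row 9, column 5 = 8: row 9 has {2,4,5,7,9}; col 5 has {1,3,6}; box has {2,3,4,6,9} → only 8 remains.
row 1, column 3 = 5: row 1 has {1,3,6,7,8}; col 3 has {2,4,6,8}; box has {1,8,9} → only 5 remains.
row 1, column 9 = 2: row 1 has {1,3,5,6,7,8}; col 9 has {3,4,9}; box has {3,4,6,7,8} → only 2 remains.
row 2, column 6 = 2: row 2 has {8}; col 6 has {1,3,4,6,7,8,9}; box has {1,3,5,6,7,8} → only 2 remains.
row 3, column 1 = 2: row 3 has {1,3,4,5,6,7,8,9}; col 1 has {9}; box has {1,5,8,9} → only 2 remains.
row 4, column 6 = 5: row 4 has {3,8}; col 6 has {1,2,3,4,6,7,8,9}; box has {1,3,6} → only 5 remains.
row 5, column 7 = 1: row 5 has {3,5,6,9}; col 7 has {2,3,4,5,7,8,9}; box has {3,4,5,8,9} → only 1 remains.
row 5, column 8 = 2: row 5 has {1,3,5,6,9}; col 8 has {5,6,7,8}; box has {1,3,4,5,8,9} → only 2 remains.
row 6, column 9 = 7: row 6 has {1,4,5,6}; col 9 has {2,3,4,9}; box has {1,2,3,4,5,8,9} → only 7 remains.
row 9, column 2 = 3: row 9 has {2,4,5,7,8,9}; col 2 has {1,5,6,9}; box has {2,4,6,9} → only 3 remains.
row 1, column 1 = 4: row 1 has {1,2,3,5,6,7,8}; col 1 has {2,9}; box has {1,2,5,8,9} → only 4 remains.
row 1, column 8 = 9: row 1 has {1,2,3,4,5,6,7,8}; col 8 has {2,5,6,7,8}; box has {2,3,4,6,7,8} → only 9 remains.

415638792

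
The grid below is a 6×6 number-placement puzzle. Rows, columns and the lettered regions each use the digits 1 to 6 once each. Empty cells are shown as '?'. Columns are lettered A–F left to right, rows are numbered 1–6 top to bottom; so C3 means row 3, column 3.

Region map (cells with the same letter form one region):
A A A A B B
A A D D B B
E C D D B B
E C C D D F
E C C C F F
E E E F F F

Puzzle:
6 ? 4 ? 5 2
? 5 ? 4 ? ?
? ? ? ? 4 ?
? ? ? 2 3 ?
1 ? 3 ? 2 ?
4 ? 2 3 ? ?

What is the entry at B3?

D1 = 1 (sole candidate).
A4 = 5 (sole candidate).
B6 = 6 (sole candidate).
E6 = 1 (sole candidate).
F6 = 5 (sole candidate).
B1 = 3 (sole candidate).
A2 = 2 (sole candidate).
E2 = 6 (sole candidate).
A3 = 3 (sole candidate).
F3 = 1 (sole candidate).
B5 = 4 (sole candidate).
F5 = 6 (sole candidate).
C2 = 1 (sole candidate).
F2 = 3 (sole candidate).
B3 = 2: row 3 has {1,3,4}; col 2 has {3,4,5,6}; region has {3,4} → only 2 remains.

2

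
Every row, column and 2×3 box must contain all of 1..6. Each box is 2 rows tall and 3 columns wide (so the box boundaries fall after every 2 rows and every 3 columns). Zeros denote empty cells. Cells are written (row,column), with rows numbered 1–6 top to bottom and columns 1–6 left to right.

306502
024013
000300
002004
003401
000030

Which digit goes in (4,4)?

1

(1,2) = 1: row 1 has {2,3,5,6}; col 2 has {2}; box has {2,3,4,6} → only 1 remains.
(1,5) = 4: row 1 has {1,2,3,5,6}; col 5 has {1,3}; box has {1,2,3,5} → only 4 remains.
(2,1) = 5: row 2 has {1,2,3,4}; col 1 has {3}; box has {1,2,3,4,6} → only 5 remains.
(2,4) = 6: row 2 has {1,2,3,4,5}; col 4 has {3,4,5}; box has {1,2,3,4,5} → only 6 remains.
(4,4) = 1: row 4 has {2,4}; col 4 has {3,4,5,6}; box has {3,4} → only 1 remains.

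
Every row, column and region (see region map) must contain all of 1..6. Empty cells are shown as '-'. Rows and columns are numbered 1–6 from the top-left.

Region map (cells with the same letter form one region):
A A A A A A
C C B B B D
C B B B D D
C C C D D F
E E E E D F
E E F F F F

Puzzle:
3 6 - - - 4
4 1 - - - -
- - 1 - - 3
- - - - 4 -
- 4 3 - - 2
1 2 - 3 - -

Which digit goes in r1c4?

r3c2 = 5 (sole candidate).
r4c2 = 3 (sole candidate).
r2c5 = 3 (hidden single in row 2).
r2c6 = 5 (hidden single in row 2).
r6c6 = 6 (sole candidate).
r4c6 = 1 (sole candidate).
r6c5 = 5 (sole candidate).
r6c3 = 4 (sole candidate).
r3c4 = 4 (hidden single in row 3).
r5c5 = 1 (hidden single in row 5).
r1c5 = 2 (sole candidate).
r3c5 = 6 (sole candidate).
r4c4 = 2 (sole candidate).
r1c3 = 5 (sole candidate).
r1c4 = 1: row 1 has {2,3,4,5,6}; col 4 has {2,3,4}; region has {2,3,4,5,6} → only 1 remains.

1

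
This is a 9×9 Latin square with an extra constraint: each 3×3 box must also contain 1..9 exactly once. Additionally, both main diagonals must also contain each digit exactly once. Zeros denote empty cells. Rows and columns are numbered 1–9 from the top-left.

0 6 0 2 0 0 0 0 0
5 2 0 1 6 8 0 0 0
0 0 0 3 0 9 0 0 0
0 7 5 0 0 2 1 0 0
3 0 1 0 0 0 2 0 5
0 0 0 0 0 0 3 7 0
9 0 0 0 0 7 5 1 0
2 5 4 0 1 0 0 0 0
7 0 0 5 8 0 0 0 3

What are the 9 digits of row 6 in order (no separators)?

892451376

R9C2 = 1: row 9 has {3,5,7,8}; col 2 has {2,5,6,7}; box has {2,4,5,7,9} → only 1 remains.
R9C3 = 6: row 9 has {1,3,5,7,8}; col 3 has {1,4,5}; box has {1,2,4,5,7,9} → only 6 remains.
R9C6 = 4: row 9 has {1,3,5,6,7,8}; col 6 has {2,7,8,9}; box has {1,5,7,8} → only 4 remains.
R9C7 = 9: row 9 has {1,3,4,5,6,7,8}; col 7 has {1,2,3,5}; box has {1,3,5} → only 9 remains.
R9C8 = 2: row 9 has {1,3,4,5,6,7,8,9}; col 8 has {1,7}; box has {1,3,5,9} → only 2 remains.
R1C6 = 5: row 1 has {2,6}; col 6 has {2,4,7,8,9}; box has {1,2,3,6,8,9} → only 5 remains.
R5C6 = 6: row 5 has {1,2,3,5}; col 6 has {2,4,5,7,8,9}; box has {2} → only 6 remains.
R6C6 = 1: row 6 has {3,7}; col 6 has {2,4,5,6,7,8,9}; box has {2,6}; main diagonal has {2,3,5} → only 1 remains.
R7C4 = 6: row 7 has {1,5,7,9}; col 4 has {1,2,3,5}; box has {1,4,5,7,8} → only 6 remains.
R8C4 = 9: row 8 has {1,2,4,5}; col 4 has {1,2,3,5,6}; box has {1,4,5,6,7,8} → only 9 remains.
R8C6 = 3: row 8 has {1,2,4,5,9}; col 6 has {1,2,4,5,6,7,8,9}; box has {1,4,5,6,7,8,9} → only 3 remains.
R7C5 = 2: row 7 has {1,5,6,7,9}; col 5 has {1,6,8}; box has {1,3,4,5,6,7,8,9} → only 2 remains.
R1C9 = 1: in row 1, 1 can only go here (every other open cell in that row sees a 1).
R3C1 = 1: in row 3, 1 can only go here (every other open cell in that row sees a 1).
R3C9 = 2: in row 3, 2 can only go here (every other open cell in that row sees a 2).
R3C8 = 5: in row 3, 5 can only go here (every other open cell in that row sees a 5).
R3C7 = 6: in row 3, 6 can only go here (every other open cell in that row sees a 6).
R4C5 = 3: in row 4, 3 can only go here (every other open cell in that row sees a 3).
R5C4 = 7: in row 5, 7 can only go here (every other open cell in that row sees a 7).
R6C3 = 2: in row 6, 2 can only go here (every other open cell in that row sees a 2).
R6C5 = 5: in row 6, 5 can only go here (every other open cell in that row sees a 5).
R7C9 = 4: in row 7, 4 can only go here (every other open cell in that row sees a 4).
R7C2 = 3: in column 2, 3 can only go here (every other open cell in that column sees a 3).
R7C3 = 8: row 7 has {1,2,3,4,5,6,7,9}; col 3 has {1,2,4,5,6}; box has {1,2,3,4,5,6,7,9}; anti-diagonal has {1,2,5,6,7} → only 8 remains.
R3C3 = 7: row 3 has {1,2,3,5,6,9}; col 3 has {1,2,4,5,6,8}; box has {1,2,5,6}; main diagonal has {1,2,3,5} → only 7 remains.
R3C5 = 4: row 3 has {1,2,3,5,6,7,9}; col 5 has {1,2,3,5,6,8}; box has {1,2,3,5,6,8,9} → only 4 remains.
R5C5 = 9: row 5 has {1,2,3,5,6,7}; col 5 has {1,2,3,4,5,6,8}; box has {1,2,3,5,6,7}; main diagonal has {1,2,3,5,7}; anti-diagonal has {1,2,5,6,7,8} → only 9 remains.
R6C4 = 4: row 6 has {1,2,3,5,7}; col 4 has {1,2,3,5,6,7,9}; box has {1,2,3,5,6,7,9}; anti-diagonal has {1,2,5,6,7,8,9} → only 4 remains.
R1C5 = 7: row 1 has {1,2,5,6}; col 5 has {1,2,3,4,5,6,8,9}; box has {1,2,3,4,5,6,8,9} → only 7 remains.
R2C8 = 3: row 2 has {1,2,5,6,8}; col 8 has {1,2,5,7}; box has {1,2,5,6}; anti-diagonal has {1,2,4,5,6,7,8,9} → only 3 remains.
R3C2 = 8: row 3 has {1,2,3,4,5,6,7,9}; col 2 has {1,2,3,5,6,7}; box has {1,2,5,6,7} → only 8 remains.
R4C4 = 8: row 4 has {1,2,3,5,7}; col 4 has {1,2,3,4,5,6,7,9}; box has {1,2,3,4,5,6,7,9}; main diagonal has {1,2,3,5,7,9} → only 8 remains.
R5C2 = 4: row 5 has {1,2,3,5,6,7,9}; col 2 has {1,2,3,5,6,7,8}; box has {1,2,3,5,7} → only 4 remains.
R5C8 = 8: row 5 has {1,2,3,4,5,6,7,9}; col 8 has {1,2,3,5,7}; box has {1,2,3,5,7} → only 8 remains.
R6C2 = 9: row 6 has {1,2,3,4,5,7}; col 2 has {1,2,3,4,5,6,7,8}; box has {1,2,3,4,5,7} → only 9 remains.
R6C9 = 6: row 6 has {1,2,3,4,5,7,9}; col 9 has {1,2,3,4,5}; box has {1,2,3,5,7,8} → only 6 remains.
R8C8 = 6: row 8 has {1,2,3,4,5,9}; col 8 has {1,2,3,5,7,8}; box has {1,2,3,4,5,9}; main diagonal has {1,2,3,5,7,8,9} → only 6 remains.
R1C1 = 4: row 1 has {1,2,5,6,7}; col 1 has {1,2,3,5,7,9}; box has {1,2,5,6,7,8}; main diagonal has {1,2,3,5,6,7,8,9} → only 4 remains.
R1C7 = 8: row 1 has {1,2,4,5,6,7}; col 7 has {1,2,3,5,6,9}; box has {1,2,3,5,6} → only 8 remains.
R1C8 = 9: row 1 has {1,2,4,5,6,7,8}; col 8 has {1,2,3,5,6,7,8}; box has {1,2,3,5,6,8} → only 9 remains.
R2C3 = 9: row 2 has {1,2,3,5,6,8}; col 3 has {1,2,4,5,6,7,8}; box has {1,2,4,5,6,7,8} → only 9 remains.
R2C9 = 7: row 2 has {1,2,3,5,6,8,9}; col 9 has {1,2,3,4,5,6}; box has {1,2,3,5,6,8,9} → only 7 remains.
R4C1 = 6: row 4 has {1,2,3,5,7,8}; col 1 has {1,2,3,4,5,7,9}; box has {1,2,3,4,5,7,9} → only 6 remains.
R4C8 = 4: row 4 has {1,2,3,5,6,7,8}; col 8 has {1,2,3,5,6,7,8,9}; box has {1,2,3,5,6,7,8} → only 4 remains.
R4C9 = 9: row 4 has {1,2,3,4,5,6,7,8}; col 9 has {1,2,3,4,5,6,7}; box has {1,2,3,4,5,6,7,8} → only 9 remains.
R6C1 = 8: row 6 has {1,2,3,4,5,6,7,9}; col 1 has {1,2,3,4,5,6,7,9}; box has {1,2,3,4,5,6,7,9} → only 8 remains.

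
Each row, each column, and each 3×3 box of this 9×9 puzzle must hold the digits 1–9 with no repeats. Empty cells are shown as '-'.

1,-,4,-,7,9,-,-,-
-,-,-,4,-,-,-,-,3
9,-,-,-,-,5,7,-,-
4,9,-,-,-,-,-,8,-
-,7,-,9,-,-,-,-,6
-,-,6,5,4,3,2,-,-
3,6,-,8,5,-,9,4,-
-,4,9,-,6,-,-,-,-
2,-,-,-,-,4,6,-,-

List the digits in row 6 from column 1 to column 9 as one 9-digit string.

816543279

r6c1 = 8: row 6 has {2,3,4,5,6}; col 1 has {1,2,3,4,9}; box has {4,6,7,9} → only 8 remains.
r6c2 = 1: row 6 has {2,3,4,5,6,8}; col 2 has {4,6,7,9}; box has {4,6,7,8,9} → only 1 remains.
r5c1 = 5 (sole candidate).
r8c1 = 7 (sole candidate).
r2c1 = 6 (sole candidate).
r7c3 = 1 (sole candidate).
r2c3 = 7 (hidden single in row 2).
r2c8 = 9 (hidden single in row 2).
r6c8 = 7: row 6 has {1,2,3,4,5,6,8}; col 8 has {4,8,9}; box has {2,6,8} → only 7 remains.
r6c9 = 9: row 6 has {1,2,3,4,5,6,7,8}; col 9 has {3,6}; box has {2,6,7,8} → only 9 remains.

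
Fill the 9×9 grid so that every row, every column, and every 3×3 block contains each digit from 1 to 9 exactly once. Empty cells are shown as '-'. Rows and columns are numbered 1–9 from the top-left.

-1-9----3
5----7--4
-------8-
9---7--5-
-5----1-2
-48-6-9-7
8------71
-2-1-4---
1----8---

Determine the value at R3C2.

R6C8 = 3 (sole candidate).
R6C1 = 2 (sole candidate).
R6C4 = 5 (sole candidate).
R6C6 = 1 (sole candidate).
R1C5 = 8 (hidden single in row 1).
R2C2 = 8 (hidden single in row 2).
R3C5 = 1 (hidden single in row 3).
R2C8 = 1 (hidden single in row 2).
R2C3 = 9 (hidden single in row 2).
R3C9 = 9 (hidden single in row 3).
R4C3 = 1 (hidden single in row 4).
R5C4 = 8 (hidden single in row 5).
R9C4 = 7 (hidden single in column 4).
R3C2 = 7: in column 2, 7 can only go here (every other open cell in that column sees a 7).

7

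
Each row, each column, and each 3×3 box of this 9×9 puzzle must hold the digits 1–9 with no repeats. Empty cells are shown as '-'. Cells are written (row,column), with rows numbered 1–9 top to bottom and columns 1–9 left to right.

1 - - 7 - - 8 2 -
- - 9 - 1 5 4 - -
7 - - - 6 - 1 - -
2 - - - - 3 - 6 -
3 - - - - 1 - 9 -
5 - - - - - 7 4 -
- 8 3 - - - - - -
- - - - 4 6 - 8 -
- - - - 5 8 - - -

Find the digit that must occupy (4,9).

1

(4,7) = 5 (sole candidate).
(5,7) = 2 (sole candidate).
(5,9) = 8 (sole candidate).
(8,1) = 9 (sole candidate).
(8,7) = 3 (sole candidate).
(4,9) = 1: row 4 has {2,3,5,6}; col 9 has {8}; box has {2,4,5,6,7,8,9} → only 1 remains.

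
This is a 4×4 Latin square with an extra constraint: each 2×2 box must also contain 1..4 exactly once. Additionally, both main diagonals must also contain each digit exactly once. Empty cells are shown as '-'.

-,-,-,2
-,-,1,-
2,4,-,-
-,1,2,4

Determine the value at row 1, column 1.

row 1, column 2 = 3: row 1 has {2}; col 2 has {1,4}; box has {} → only 3 remains.
row 1, column 3 = 4: row 1 has {2,3}; col 3 has {1,2}; box has {1,2} → only 4 remains.
row 2, column 1 = 4: row 2 has {1}; col 1 has {2}; box has {3} → only 4 remains.
row 2, column 2 = 2: row 2 has {1,4}; col 2 has {1,3,4}; box has {3,4}; main diagonal has {4} → only 2 remains.
row 2, column 4 = 3: row 2 has {1,2,4}; col 4 has {2,4}; box has {1,2,4} → only 3 remains.
row 3, column 3 = 3: row 3 has {2,4}; col 3 has {1,2,4}; box has {2,4}; main diagonal has {2,4} → only 3 remains.
row 3, column 4 = 1: row 3 has {2,3,4}; col 4 has {2,3,4}; box has {2,3,4} → only 1 remains.
row 4, column 1 = 3: row 4 has {1,2,4}; col 1 has {2,4}; box has {1,2,4}; anti-diagonal has {1,2,4} → only 3 remains.
row 1, column 1 = 1: row 1 has {2,3,4}; col 1 has {2,3,4}; box has {2,3,4}; main diagonal has {2,3,4} → only 1 remains.

1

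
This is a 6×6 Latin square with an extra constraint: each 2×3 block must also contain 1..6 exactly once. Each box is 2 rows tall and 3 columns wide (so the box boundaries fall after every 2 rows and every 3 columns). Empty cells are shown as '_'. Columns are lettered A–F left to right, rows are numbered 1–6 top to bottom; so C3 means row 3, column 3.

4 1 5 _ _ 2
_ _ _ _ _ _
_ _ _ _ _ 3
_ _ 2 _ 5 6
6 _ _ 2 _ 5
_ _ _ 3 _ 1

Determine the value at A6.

D1 = 6 (sole candidate).
E1 = 3 (sole candidate).
F2 = 4 (sole candidate).
E5 = 4 (sole candidate).
C6 = 4 (sole candidate).
E6 = 6 (sole candidate).
E2 = 1 (sole candidate).
E3 = 2 (sole candidate).
B5 = 3 (sole candidate).
C5 = 1 (sole candidate).
D2 = 5 (sole candidate).
C3 = 6 (sole candidate).
B4 = 4 (sole candidate).
D4 = 1 (sole candidate).
C2 = 3 (sole candidate).
B3 = 5 (sole candidate).
D3 = 4 (sole candidate).
A4 = 3 (sole candidate).
B6 = 2 (sole candidate).
A2 = 2 (sole candidate).
B2 = 6 (sole candidate).
A3 = 1 (sole candidate).
A6 = 5: row 6 has {1,2,3,4,6}; col 1 has {1,2,3,4,6}; box has {1,2,3,4,6} → only 5 remains.

5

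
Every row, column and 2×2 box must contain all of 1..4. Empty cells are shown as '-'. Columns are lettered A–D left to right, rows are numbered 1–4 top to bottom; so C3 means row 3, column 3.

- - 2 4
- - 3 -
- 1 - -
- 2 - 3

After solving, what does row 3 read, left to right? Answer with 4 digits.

3142

B1 = 3 (sole candidate).
B2 = 4 (sole candidate).
D2 = 1 (sole candidate).
C3 = 4: row 3 has {1}; col 3 has {2,3}; box has {3} → only 4 remains.
D3 = 2: row 3 has {1,4}; col 4 has {1,3,4}; box has {3,4} → only 2 remains.
A4 = 4 (sole candidate).
C4 = 1 (sole candidate).
A1 = 1 (sole candidate).
A2 = 2 (sole candidate).
A3 = 3: row 3 has {1,2,4}; col 1 has {1,2,4}; box has {1,2,4} → only 3 remains.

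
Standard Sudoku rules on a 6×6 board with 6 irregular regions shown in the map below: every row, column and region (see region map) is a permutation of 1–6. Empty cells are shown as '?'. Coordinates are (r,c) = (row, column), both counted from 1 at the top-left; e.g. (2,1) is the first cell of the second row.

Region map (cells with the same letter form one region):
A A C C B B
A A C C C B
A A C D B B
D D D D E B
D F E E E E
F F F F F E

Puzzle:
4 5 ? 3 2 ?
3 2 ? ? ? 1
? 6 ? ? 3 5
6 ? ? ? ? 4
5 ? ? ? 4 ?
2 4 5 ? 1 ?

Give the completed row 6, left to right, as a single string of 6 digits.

(1,6) = 6 (sole candidate).
(3,1) = 1 (sole candidate).
(4,5) = 5 (sole candidate).
(5,2) = 3 (sole candidate).
(5,6) = 2 (sole candidate).
(6,4) = 6: row 6 has {1,2,4,5}; col 4 has {3}; region has {1,2,3,4,5} → only 6 remains.
(6,6) = 3: row 6 has {1,2,4,5,6}; col 6 has {1,2,4,5,6}; region has {2,4,5} → only 3 remains.

245613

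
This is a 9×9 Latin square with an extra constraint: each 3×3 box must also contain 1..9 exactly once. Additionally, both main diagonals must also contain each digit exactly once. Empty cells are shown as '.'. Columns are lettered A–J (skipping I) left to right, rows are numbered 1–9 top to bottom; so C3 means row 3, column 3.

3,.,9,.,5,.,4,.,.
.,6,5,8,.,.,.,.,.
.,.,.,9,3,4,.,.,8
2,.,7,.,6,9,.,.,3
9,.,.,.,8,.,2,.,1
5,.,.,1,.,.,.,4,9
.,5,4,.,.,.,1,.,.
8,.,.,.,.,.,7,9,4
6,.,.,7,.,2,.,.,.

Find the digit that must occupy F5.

C3 = 2: row 3 has {3,4,8,9}; col 3 has {4,5,7,9}; box has {3,5,6,9}; main diagonal has {1,3,6,8,9} → only 2 remains.
G3 = 5: row 3 has {2,3,4,8,9}; col 7 has {1,2,4,7}; box has {4,8}; anti-diagonal has {1,4,6,8,9} → only 5 remains.
G4 = 8: row 4 has {2,3,6,7,9}; col 7 has {1,2,4,5,7}; box has {1,2,3,4,9} → only 8 remains.
H4 = 5: row 4 has {2,3,6,7,8,9}; col 8 has {4,9}; box has {1,2,3,4,8,9} → only 5 remains.
F6 = 7: row 6 has {1,4,5,9}; col 6 has {2,4,9}; box has {1,6,8,9}; main diagonal has {1,2,3,6,8,9} → only 7 remains.
G6 = 6: row 6 has {1,4,5,7,9}; col 7 has {1,2,4,5,7,8}; box has {1,2,3,4,5,8,9} → only 6 remains.
A7 = 7: row 7 has {1,4,5}; col 1 has {2,3,5,6,8,9}; box has {4,5,6,8} → only 7 remains.
E7 = 9: row 7 has {1,4,5,7}; col 5 has {3,5,6,8}; box has {2,7} → only 9 remains.
E8 = 1: row 8 has {4,7,8,9}; col 5 has {3,5,6,8,9}; box has {2,7,9} → only 1 remains.
E9 = 4: row 9 has {2,6,7}; col 5 has {1,3,5,6,8,9}; box has {1,2,7,9} → only 4 remains.
G9 = 3: row 9 has {2,4,6,7}; col 7 has {1,2,4,5,6,7,8}; box has {1,4,7,9} → only 3 remains.
H9 = 8: row 9 has {2,3,4,6,7}; col 8 has {4,5,9}; box has {1,3,4,7,9} → only 8 remains.
J9 = 5: row 9 has {2,3,4,6,7,8}; col 9 has {1,3,4,8,9}; box has {1,3,4,7,8,9}; main diagonal has {1,2,3,6,7,8,9} → only 5 remains.
F2 = 1: row 2 has {5,6,8}; col 6 has {2,4,7,9}; box has {3,4,5,8,9} → only 1 remains.
G2 = 9: row 2 has {1,5,6,8}; col 7 has {1,2,3,4,5,6,7,8}; box has {4,5,8} → only 9 remains.
A3 = 1: row 3 has {2,3,4,5,8,9}; col 1 has {2,3,5,6,7,8,9}; box has {2,3,5,6,9} → only 1 remains.
B3 = 7: row 3 has {1,2,3,4,5,8,9}; col 2 has {5,6}; box has {1,2,3,5,6,9} → only 7 remains.
H3 = 6: row 3 has {1,2,3,4,5,7,8,9}; col 8 has {4,5,8,9}; box has {4,5,8,9} → only 6 remains.
D4 = 4: row 4 has {2,3,5,6,7,8,9}; col 4 has {1,7,8,9}; box has {1,6,7,8,9}; main diagonal has {1,2,3,5,6,7,8,9} → only 4 remains.
H5 = 7: row 5 has {1,2,8,9}; col 8 has {4,5,6,8,9}; box has {1,2,3,4,5,6,8,9} → only 7 remains.
E6 = 2: row 6 has {1,4,5,6,7,9}; col 5 has {1,3,4,5,6,8,9}; box has {1,4,6,7,8,9} → only 2 remains.
H7 = 2: row 7 has {1,4,5,7,9}; col 8 has {4,5,6,7,8,9}; box has {1,3,4,5,7,8,9} → only 2 remains.
J7 = 6: row 7 has {1,2,4,5,7,9}; col 9 has {1,3,4,5,8,9}; box has {1,2,3,4,5,7,8,9} → only 6 remains.
C8 = 3: row 8 has {1,4,7,8,9}; col 3 has {2,4,5,7,9}; box has {4,5,6,7,8} → only 3 remains.
C9 = 1: row 9 has {2,3,4,5,6,7,8}; col 3 has {2,3,4,5,7,9}; box has {3,4,5,6,7,8} → only 1 remains.
B1 = 8: row 1 has {3,4,5,9}; col 2 has {5,6,7}; box has {1,2,3,5,6,7,9} → only 8 remains.
F1 = 6: row 1 has {3,4,5,8,9}; col 6 has {1,2,4,7,9}; box has {1,3,4,5,8,9} → only 6 remains.
H1 = 1: row 1 has {3,4,5,6,8,9}; col 8 has {2,4,5,6,7,8,9}; box has {4,5,6,8,9} → only 1 remains.
A2 = 4: row 2 has {1,5,6,8,9}; col 1 has {1,2,3,5,6,7,8,9}; box has {1,2,3,5,6,7,8,9} → only 4 remains.
E2 = 7: row 2 has {1,4,5,6,8,9}; col 5 has {1,2,3,4,5,6,8,9}; box has {1,3,4,5,6,8,9} → only 7 remains.
H2 = 3: row 2 has {1,4,5,6,7,8,9}; col 8 has {1,2,4,5,6,7,8,9}; box has {1,4,5,6,8,9}; anti-diagonal has {1,4,5,6,8,9} → only 3 remains.
J2 = 2: row 2 has {1,3,4,5,6,7,8,9}; col 9 has {1,3,4,5,6,8,9}; box has {1,3,4,5,6,8,9} → only 2 remains.
B4 = 1: row 4 has {2,3,4,5,6,7,8,9}; col 2 has {5,6,7,8}; box has {2,5,7,9} → only 1 remains.
C5 = 6: row 5 has {1,2,7,8,9}; col 3 has {1,2,3,4,5,7,9}; box has {1,2,5,7,9} → only 6 remains.
B6 = 3: row 6 has {1,2,4,5,6,7,9}; col 2 has {1,5,6,7,8}; box has {1,2,5,6,7,9} → only 3 remains.
C6 = 8: row 6 has {1,2,3,4,5,6,7,9}; col 3 has {1,2,3,4,5,6,7,9}; box has {1,2,3,5,6,7,9} → only 8 remains.
D7 = 3: row 7 has {1,2,4,5,6,7,9}; col 4 has {1,4,7,8,9}; box has {1,2,4,7,9} → only 3 remains.
F7 = 8: row 7 has {1,2,3,4,5,6,7,9}; col 6 has {1,2,4,6,7,9}; box has {1,2,3,4,7,9} → only 8 remains.
B8 = 2: row 8 has {1,3,4,7,8,9}; col 2 has {1,3,5,6,7,8}; box has {1,3,4,5,6,7,8}; anti-diagonal has {1,3,4,5,6,8,9} → only 2 remains.
F8 = 5: row 8 has {1,2,3,4,7,8,9}; col 6 has {1,2,4,6,7,8,9}; box has {1,2,3,4,7,8,9} → only 5 remains.
B9 = 9: row 9 has {1,2,3,4,5,6,7,8}; col 2 has {1,2,3,5,6,7,8}; box has {1,2,3,4,5,6,7,8} → only 9 remains.
D1 = 2: row 1 has {1,3,4,5,6,8,9}; col 4 has {1,3,4,7,8,9}; box has {1,3,4,5,6,7,8,9} → only 2 remains.
J1 = 7: row 1 has {1,2,3,4,5,6,8,9}; col 9 has {1,2,3,4,5,6,8,9}; box has {1,2,3,4,5,6,8,9}; anti-diagonal has {1,2,3,4,5,6,8,9} → only 7 remains.
B5 = 4: row 5 has {1,2,6,7,8,9}; col 2 has {1,2,3,5,6,7,8,9}; box has {1,2,3,5,6,7,8,9} → only 4 remains.
D5 = 5: row 5 has {1,2,4,6,7,8,9}; col 4 has {1,2,3,4,7,8,9}; box has {1,2,4,6,7,8,9} → only 5 remains.
F5 = 3: row 5 has {1,2,4,5,6,7,8,9}; col 6 has {1,2,4,5,6,7,8,9}; box has {1,2,4,5,6,7,8,9} → only 3 remains.

3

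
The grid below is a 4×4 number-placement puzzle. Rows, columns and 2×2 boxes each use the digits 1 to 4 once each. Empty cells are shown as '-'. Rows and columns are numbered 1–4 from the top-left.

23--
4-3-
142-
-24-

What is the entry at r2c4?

r1c3 = 1: row 1 has {2,3}; col 3 has {2,3,4}; box has {3} → only 1 remains.
r1c4 = 4: row 1 has {1,2,3}; col 4 has {}; box has {1,3} → only 4 remains.
r2c2 = 1: row 2 has {3,4}; col 2 has {2,3,4}; box has {2,3,4} → only 1 remains.
r2c4 = 2: row 2 has {1,3,4}; col 4 has {4}; box has {1,3,4} → only 2 remains.

2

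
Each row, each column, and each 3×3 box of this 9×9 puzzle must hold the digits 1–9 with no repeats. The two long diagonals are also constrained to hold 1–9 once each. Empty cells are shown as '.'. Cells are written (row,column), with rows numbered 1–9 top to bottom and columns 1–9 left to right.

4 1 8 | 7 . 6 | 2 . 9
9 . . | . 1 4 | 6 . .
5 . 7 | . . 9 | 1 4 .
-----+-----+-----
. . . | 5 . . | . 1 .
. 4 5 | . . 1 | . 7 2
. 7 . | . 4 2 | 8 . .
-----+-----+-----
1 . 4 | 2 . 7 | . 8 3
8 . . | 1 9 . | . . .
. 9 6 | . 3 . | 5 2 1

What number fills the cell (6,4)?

(1,5) = 5 (sole candidate).
(1,8) = 3 (sole candidate).
(2,2) = 3 (sole candidate).
(2,3) = 2 (sole candidate).
(2,4) = 8 (sole candidate).
(2,8) = 5 (sole candidate).
(2,9) = 7 (sole candidate).
(3,2) = 6 (sole candidate).
(3,4) = 3 (sole candidate).
(3,5) = 2 (sole candidate).
(3,9) = 8 (sole candidate).
(6,4) = 6: row 6 has {2,4,7,8}; col 4 has {1,2,3,5,7,8}; box has {1,2,4,5}; anti-diagonal has {1,4,5,9} → only 6 remains.

6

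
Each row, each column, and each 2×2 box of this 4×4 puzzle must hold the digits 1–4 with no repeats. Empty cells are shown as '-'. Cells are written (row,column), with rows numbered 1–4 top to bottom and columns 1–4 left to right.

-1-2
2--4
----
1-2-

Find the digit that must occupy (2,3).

(1,3) = 3 (sole candidate).
(2,2) = 3 (sole candidate).
(2,3) = 1: row 2 has {2,3,4}; col 3 has {2,3}; box has {2,3,4} → only 1 remains.

1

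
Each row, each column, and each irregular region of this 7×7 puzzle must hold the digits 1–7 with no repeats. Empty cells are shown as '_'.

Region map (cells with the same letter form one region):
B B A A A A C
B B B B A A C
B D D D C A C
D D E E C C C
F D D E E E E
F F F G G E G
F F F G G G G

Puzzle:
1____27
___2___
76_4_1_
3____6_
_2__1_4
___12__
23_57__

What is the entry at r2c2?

r3c3 = 5 (sole candidate).
r3c5 = 3 (sole candidate).
r3c7 = 2 (sole candidate).
r4c4 = 7 (sole candidate).
r5c3 = 7 (sole candidate).
r7c6 = 4 (sole candidate).
r7c7 = 6 (sole candidate).
r4c2 = 1 (sole candidate).
r4c3 = 2 (sole candidate).
r4c7 = 5 (sole candidate).
r6c7 = 3 (sole candidate).
r7c3 = 1 (sole candidate).
r2c7 = 1 (sole candidate).
r4c5 = 4 (sole candidate).
r6c6 = 5 (sole candidate).
r5c6 = 3 (sole candidate).
r2c6 = 7 (sole candidate).
r5c4 = 6 (sole candidate).
r1c4 = 3 (sole candidate).
r5c1 = 5 (sole candidate).
r2c3 = 3 (hidden single in row 2).
r6c2 = 7 (hidden single in row 6).
r1c3 = 4 (hidden single in region A).
r1c2 = 5 (sole candidate).
r1c5 = 6 (sole candidate).
r2c2 = 4: row 2 has {1,2,3,7}; col 2 has {1,2,3,5,6,7}; region has {1,2,3,5,7} → only 4 remains.

4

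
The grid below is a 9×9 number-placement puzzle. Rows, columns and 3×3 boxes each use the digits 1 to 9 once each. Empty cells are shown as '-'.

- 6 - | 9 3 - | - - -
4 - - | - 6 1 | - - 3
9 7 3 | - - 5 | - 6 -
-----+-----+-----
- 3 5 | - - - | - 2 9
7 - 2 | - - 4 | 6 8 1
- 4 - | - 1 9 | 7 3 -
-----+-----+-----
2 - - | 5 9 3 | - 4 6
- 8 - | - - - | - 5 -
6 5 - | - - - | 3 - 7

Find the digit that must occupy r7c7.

8

r2c2 = 2: row 2 has {1,3,4,6}; col 2 has {3,4,5,6,7,8}; box has {3,4,6,7,9} → only 2 remains.
r2c3 = 8: row 2 has {1,2,3,4,6}; col 3 has {2,3,5}; box has {2,3,4,6,7,9} → only 8 remains.
r2c4 = 7: row 2 has {1,2,3,4,6,8}; col 4 has {5,9}; box has {1,3,5,6,9} → only 7 remains.
r2c8 = 9: row 2 has {1,2,3,4,6,7,8}; col 8 has {2,3,4,5,6,8}; box has {3,6} → only 9 remains.
r4c7 = 4: row 4 has {2,3,5,9}; col 7 has {3,6,7}; box has {1,2,3,6,7,8,9} → only 4 remains.
r5c2 = 9: row 5 has {1,2,4,6,7,8}; col 2 has {2,3,4,5,6,7,8}; box has {2,3,4,5,7} → only 9 remains.
r5c4 = 3: row 5 has {1,2,4,6,7,8,9}; col 4 has {5,7,9}; box has {1,4,9} → only 3 remains.
r5c5 = 5: row 5 has {1,2,3,4,6,7,8,9}; col 5 has {1,3,6,9}; box has {1,3,4,9} → only 5 remains.
r6c1 = 8: row 6 has {1,3,4,7,9}; col 1 has {2,4,6,7,9}; box has {2,3,4,5,7,9} → only 8 remains.
r6c3 = 6: row 6 has {1,3,4,7,8,9}; col 3 has {2,3,5,8}; box has {2,3,4,5,7,8,9} → only 6 remains.
r6c4 = 2: row 6 has {1,3,4,6,7,8,9}; col 4 has {3,5,7,9}; box has {1,3,4,5,9} → only 2 remains.
r6c9 = 5: row 6 has {1,2,3,4,6,7,8,9}; col 9 has {1,3,6,7,9}; box has {1,2,3,4,6,7,8,9} → only 5 remains.
r7c2 = 1: row 7 has {2,3,4,5,6,9}; col 2 has {2,3,4,5,6,7,8,9}; box has {2,5,6,8} → only 1 remains.
r7c3 = 7: row 7 has {1,2,3,4,5,6,9}; col 3 has {2,3,5,6,8}; box has {1,2,5,6,8} → only 7 remains.
r7c7 = 8: row 7 has {1,2,3,4,5,6,7,9}; col 7 has {3,4,6,7}; box has {3,4,5,6,7} → only 8 remains.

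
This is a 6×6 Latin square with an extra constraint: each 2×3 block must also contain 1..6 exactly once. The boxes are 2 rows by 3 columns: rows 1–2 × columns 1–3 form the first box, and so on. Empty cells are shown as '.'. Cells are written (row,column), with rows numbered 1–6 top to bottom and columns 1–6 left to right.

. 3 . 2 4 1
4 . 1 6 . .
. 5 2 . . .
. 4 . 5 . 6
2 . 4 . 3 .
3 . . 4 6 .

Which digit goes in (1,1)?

(2,2) = 2: row 2 has {1,4,6}; col 2 has {3,4,5}; box has {1,3,4} → only 2 remains.
(2,5) = 5: row 2 has {1,2,4,6}; col 5 has {3,4,6}; box has {1,2,4,6} → only 5 remains.
(2,6) = 3: row 2 has {1,2,4,5,6}; col 6 has {1,6}; box has {1,2,4,5,6} → only 3 remains.
(3,5) = 1: row 3 has {2,5}; col 5 has {3,4,5,6}; box has {5,6} → only 1 remains.
(3,6) = 4: row 3 has {1,2,5}; col 6 has {1,3,6}; box has {1,5,6} → only 4 remains.
(4,1) = 1: row 4 has {4,5,6}; col 1 has {2,3,4}; box has {2,4,5} → only 1 remains.
(4,3) = 3: row 4 has {1,4,5,6}; col 3 has {1,2,4}; box has {1,2,4,5} → only 3 remains.
(4,5) = 2: row 4 has {1,3,4,5,6}; col 5 has {1,3,4,5,6}; box has {1,4,5,6} → only 2 remains.
(5,4) = 1: row 5 has {2,3,4}; col 4 has {2,4,5,6}; box has {3,4,6} → only 1 remains.
(5,6) = 5: row 5 has {1,2,3,4}; col 6 has {1,3,4,6}; box has {1,3,4,6} → only 5 remains.
(6,2) = 1: row 6 has {3,4,6}; col 2 has {2,3,4,5}; box has {2,3,4} → only 1 remains.
(6,3) = 5: row 6 has {1,3,4,6}; col 3 has {1,2,3,4}; box has {1,2,3,4} → only 5 remains.
(6,6) = 2: row 6 has {1,3,4,5,6}; col 6 has {1,3,4,5,6}; box has {1,3,4,5,6} → only 2 remains.
(1,3) = 6: row 1 has {1,2,3,4}; col 3 has {1,2,3,4,5}; box has {1,2,3,4} → only 6 remains.
(3,1) = 6: row 3 has {1,2,4,5}; col 1 has {1,2,3,4}; box has {1,2,3,4,5} → only 6 remains.
(3,4) = 3: row 3 has {1,2,4,5,6}; col 4 has {1,2,4,5,6}; box has {1,2,4,5,6} → only 3 remains.
(5,2) = 6: row 5 has {1,2,3,4,5}; col 2 has {1,2,3,4,5}; box has {1,2,3,4,5} → only 6 remains.
(1,1) = 5: row 1 has {1,2,3,4,6}; col 1 has {1,2,3,4,6}; box has {1,2,3,4,6} → only 5 remains.

5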